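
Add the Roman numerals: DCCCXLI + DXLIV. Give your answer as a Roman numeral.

DCCCXLI = 841
DXLIV = 544
841 + 544 = 1385

MCCCLXXXV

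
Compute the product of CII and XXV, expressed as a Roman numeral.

CII = 102
XXV = 25
102 × 25 = 2550

MMDL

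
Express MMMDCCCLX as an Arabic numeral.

MMMDCCCLX: M=1000, M=1000, M=1000, D=500, C=100, C=100, C=100, L=50, X=10
1000 + 1000 + 1000 + 500 + 100 + 100 + 100 + 50 + 10 = 3860

3860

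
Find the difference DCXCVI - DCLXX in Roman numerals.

DCXCVI = 696
DCLXX = 670
696 - 670 = 26

XXVI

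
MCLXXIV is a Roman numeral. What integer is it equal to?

MCLXXIV: M=1000, C=100, L=50, X=10, X=10, IV=4
1000 + 100 + 50 + 10 + 10 + 4 = 1174

1174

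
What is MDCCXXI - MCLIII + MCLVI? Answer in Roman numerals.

MDCCXXI = 1721, MCLIII = 1153, MCLVI = 1156
1721 - 1153 = 568
568 + 1156 = 1724

MDCCXXIV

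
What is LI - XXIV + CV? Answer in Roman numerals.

LI = 51, XXIV = 24, CV = 105
51 - 24 = 27
27 + 105 = 132

CXXXII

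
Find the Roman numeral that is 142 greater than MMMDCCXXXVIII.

MMMDCCXXXVIII = 3738
3738 + 142 = 3880

MMMDCCCLXXX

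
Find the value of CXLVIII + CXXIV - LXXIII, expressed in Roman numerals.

CXLVIII = 148, CXXIV = 124, LXXIII = 73
148 + 124 = 272
272 - 73 = 199

CXCIX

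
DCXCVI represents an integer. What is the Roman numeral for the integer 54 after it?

DCXCVI = 696
696 + 54 = 750

DCCL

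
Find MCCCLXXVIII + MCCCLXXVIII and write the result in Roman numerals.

MCCCLXXVIII = 1378
MCCCLXXVIII = 1378
1378 + 1378 = 2756

MMDCCLVI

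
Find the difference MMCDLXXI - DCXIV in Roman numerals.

MMCDLXXI = 2471
DCXIV = 614
2471 - 614 = 1857

MDCCCLVII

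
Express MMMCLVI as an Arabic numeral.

MMMCLVI: M=1000, M=1000, M=1000, C=100, L=50, V=5, I=1
1000 + 1000 + 1000 + 100 + 50 + 5 + 1 = 3156

3156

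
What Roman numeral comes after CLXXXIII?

CLXXXIII = 183; next is 184

CLXXXIV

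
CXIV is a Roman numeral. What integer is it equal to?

CXIV: C=100, X=10, IV=4
100 + 10 + 4 = 114

114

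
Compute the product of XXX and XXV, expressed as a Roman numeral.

XXX = 30
XXV = 25
30 × 25 = 750

DCCL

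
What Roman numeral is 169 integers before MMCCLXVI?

MMCCLXVI = 2266
2266 - 169 = 2097

MMXCVII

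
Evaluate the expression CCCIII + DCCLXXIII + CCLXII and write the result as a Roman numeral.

CCCIII = 303, DCCLXXIII = 773, CCLXII = 262
303 + 773 = 1076
1076 + 262 = 1338

MCCCXXXVIII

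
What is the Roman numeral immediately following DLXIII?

DLXIII = 563; next is 564

DLXIV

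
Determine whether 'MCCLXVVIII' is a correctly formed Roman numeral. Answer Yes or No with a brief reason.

'MCCLXVVIII': V should not appear more than once

No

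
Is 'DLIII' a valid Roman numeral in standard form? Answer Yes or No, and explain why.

'DLIII': Check the rules: uses only the symbols I, V, X, L, C, D, M; no symbol is repeated more than three times in a row; V, L and D each appear at most once; no smaller symbol precedes a larger one (values never increase from left to right). Value: D (500) + L (50) + I (1) + I (1) + I (1) = 553. So it is a valid standard Roman numeral.

Yes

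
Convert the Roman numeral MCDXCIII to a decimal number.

MCDXCIII: M=1000, CD=400, XC=90, I=1, I=1, I=1
1000 + 400 + 90 + 1 + 1 + 1 = 1493

1493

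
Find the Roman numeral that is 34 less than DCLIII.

DCLIII = 653
653 - 34 = 619

DCXIX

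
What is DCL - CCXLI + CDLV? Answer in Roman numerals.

DCL = 650, CCXLI = 241, CDLV = 455
650 - 241 = 409
409 + 455 = 864

DCCCLXIV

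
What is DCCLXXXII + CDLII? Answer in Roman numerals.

DCCLXXXII = 782
CDLII = 452
782 + 452 = 1234

MCCXXXIV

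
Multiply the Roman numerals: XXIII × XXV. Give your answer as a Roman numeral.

XXIII = 23
XXV = 25
23 × 25 = 575

DLXXV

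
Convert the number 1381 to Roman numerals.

Convert 1381 to Roman numerals:
  1381 contains 1×1000 (M)
  381 contains 3×100 (CCC)
  81 contains 1×50 (L)
  31 contains 3×10 (XXX)
  1 contains 1×1 (I)

MCCCLXXXI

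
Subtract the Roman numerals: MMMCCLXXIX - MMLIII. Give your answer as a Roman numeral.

MMMCCLXXIX = 3279
MMLIII = 2053
3279 - 2053 = 1226

MCCXXVI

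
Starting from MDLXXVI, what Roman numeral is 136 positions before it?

MDLXXVI = 1576
1576 - 136 = 1440

MCDXL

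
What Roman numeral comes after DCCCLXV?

DCCCLXV = 865, so the next integer is 865 + 1 = 866

DCCCLXVI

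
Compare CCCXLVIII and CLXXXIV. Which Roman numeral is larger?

CCCXLVIII = 348
CLXXXIV = 184
348 is larger

CCCXLVIII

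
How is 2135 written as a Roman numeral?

Convert 2135 to Roman numerals:
  2135 contains 2×1000 (MM)
  135 contains 1×100 (C)
  35 contains 3×10 (XXX)
  5 contains 1×5 (V)

MMCXXXV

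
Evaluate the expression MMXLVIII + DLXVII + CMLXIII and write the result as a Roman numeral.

MMXLVIII = 2048, DLXVII = 567, CMLXIII = 963
2048 + 567 = 2615
2615 + 963 = 3578

MMMDLXXVIII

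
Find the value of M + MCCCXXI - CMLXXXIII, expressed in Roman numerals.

M = 1000, MCCCXXI = 1321, CMLXXXIII = 983
1000 + 1321 = 2321
2321 - 983 = 1338

MCCCXXXVIII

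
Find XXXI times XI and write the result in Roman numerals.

XXXI = 31
XI = 11
31 × 11 = 341

CCCXLI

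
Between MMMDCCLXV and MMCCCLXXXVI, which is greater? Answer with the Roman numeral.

MMMDCCLXV = 3765
MMCCCLXXXVI = 2386
3765 is larger

MMMDCCLXV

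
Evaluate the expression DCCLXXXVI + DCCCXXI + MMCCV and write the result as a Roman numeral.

DCCLXXXVI = 786, DCCCXXI = 821, MMCCV = 2205
786 + 821 = 1607
1607 + 2205 = 3812

MMMDCCCXII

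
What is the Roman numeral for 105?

Convert 105 to Roman numerals:
  105 contains 1×100 (C)
  5 contains 1×5 (V)

CV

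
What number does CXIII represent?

CXIII: C=100, X=10, I=1, I=1, I=1
100 + 10 + 1 + 1 + 1 = 113

113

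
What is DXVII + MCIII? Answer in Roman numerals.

DXVII = 517
MCIII = 1103
517 + 1103 = 1620

MDCXX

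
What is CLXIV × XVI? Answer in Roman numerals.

CLXIV = 164
XVI = 16
164 × 16 = 2624

MMDCXXIV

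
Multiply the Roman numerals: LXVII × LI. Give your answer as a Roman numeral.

LXVII = 67
LI = 51
67 × 51 = 3417

MMMCDXVII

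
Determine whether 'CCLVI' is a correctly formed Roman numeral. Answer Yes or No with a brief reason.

'CCLVI': Check the rules: uses only the symbols I, V, X, L, C, D, M; no symbol is repeated more than three times in a row; V, L and D each appear at most once; no smaller symbol precedes a larger one (values never increase from left to right). Value: C (100) + C (100) + L (50) + V (5) + I (1) = 256. So it is a valid standard Roman numeral.

Yes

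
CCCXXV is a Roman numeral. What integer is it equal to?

CCCXXV: C=100, C=100, C=100, X=10, X=10, V=5
100 + 100 + 100 + 10 + 10 + 5 = 325

325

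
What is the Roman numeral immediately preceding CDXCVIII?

CDXCVIII = 498, so the previous integer is 498 - 1 = 497

CDXCVII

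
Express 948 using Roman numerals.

Convert 948 to Roman numerals:
  948 contains 1×900 (CM)
  48 contains 1×40 (XL)
  8 contains 1×5 (V)
  3 contains 3×1 (III)

CMXLVIII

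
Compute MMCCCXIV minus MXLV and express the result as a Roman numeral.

MMCCCXIV = 2314
MXLV = 1045
2314 - 1045 = 1269

MCCLXIX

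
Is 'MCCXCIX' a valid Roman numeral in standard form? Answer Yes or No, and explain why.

'MCCXCIX': Check the rules: uses only the symbols I, V, X, L, C, D, M; no symbol is repeated more than three times in a row; V, L and D each appear at most once; the only places a smaller symbol precedes a larger one are the allowed subtractive pairs XC, IX, the symbol right after such a pair (if any) is smaller than the pair's first symbol, and otherwise the values never increase from left to right. Value: M (1000) + C (100) + C (100) + XC (90) + IX (9) = 1299. So it is a valid standard Roman numeral.

Yes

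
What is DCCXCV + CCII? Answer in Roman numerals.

DCCXCV = 795
CCII = 202
795 + 202 = 997

CMXCVII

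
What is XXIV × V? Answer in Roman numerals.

XXIV = 24
V = 5
24 × 5 = 120

CXX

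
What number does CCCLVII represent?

CCCLVII: C=100, C=100, C=100, L=50, V=5, I=1, I=1
100 + 100 + 100 + 50 + 5 + 1 + 1 = 357

357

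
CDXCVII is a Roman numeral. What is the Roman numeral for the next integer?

CDXCVII = 497, so the next integer is 497 + 1 = 498

CDXCVIII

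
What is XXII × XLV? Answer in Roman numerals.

XXII = 22
XLV = 45
22 × 45 = 990

CMXC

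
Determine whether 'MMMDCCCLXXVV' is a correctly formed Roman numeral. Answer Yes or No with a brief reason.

'MMMDCCCLXXVV': V should not appear more than once

No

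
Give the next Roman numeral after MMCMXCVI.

MMCMXCVI = 2996; next is 2997

MMCMXCVII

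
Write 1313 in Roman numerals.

Convert 1313 to Roman numerals:
  1313 contains 1×1000 (M)
  313 contains 3×100 (CCC)
  13 contains 1×10 (X)
  3 contains 3×1 (III)

MCCCXIII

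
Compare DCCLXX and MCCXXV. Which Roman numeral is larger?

DCCLXX = 770
MCCXXV = 1225
1225 is larger

MCCXXV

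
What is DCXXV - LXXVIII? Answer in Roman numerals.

DCXXV = 625
LXXVIII = 78
625 - 78 = 547

DXLVII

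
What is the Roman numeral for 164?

Convert 164 to Roman numerals:
  164 contains 1×100 (C)
  64 contains 1×50 (L)
  14 contains 1×10 (X)
  4 contains 1×4 (IV)

CLXIV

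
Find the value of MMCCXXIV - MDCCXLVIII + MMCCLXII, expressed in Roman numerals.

MMCCXXIV = 2224, MDCCXLVIII = 1748, MMCCLXII = 2262
2224 - 1748 = 476
476 + 2262 = 2738

MMDCCXXXVIII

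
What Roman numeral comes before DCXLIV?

DCXLIV = 644, so the previous integer is 644 - 1 = 643

DCXLIII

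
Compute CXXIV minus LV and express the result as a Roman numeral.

CXXIV = 124
LV = 55
124 - 55 = 69

LXIX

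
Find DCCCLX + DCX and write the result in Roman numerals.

DCCCLX = 860
DCX = 610
860 + 610 = 1470

MCDLXX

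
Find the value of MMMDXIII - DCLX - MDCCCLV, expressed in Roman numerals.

MMMDXIII = 3513, DCLX = 660, MDCCCLV = 1855
3513 - 660 = 2853
2853 - 1855 = 998

CMXCVIII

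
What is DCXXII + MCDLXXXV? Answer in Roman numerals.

DCXXII = 622
MCDLXXXV = 1485
622 + 1485 = 2107

MMCVII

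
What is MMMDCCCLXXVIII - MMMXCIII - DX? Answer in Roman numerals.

MMMDCCCLXXVIII = 3878, MMMXCIII = 3093, DX = 510
3878 - 3093 = 785
785 - 510 = 275

CCLXXV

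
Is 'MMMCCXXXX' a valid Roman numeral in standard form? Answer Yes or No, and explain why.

'MMMCCXXXX': More than 3 consecutive X's

No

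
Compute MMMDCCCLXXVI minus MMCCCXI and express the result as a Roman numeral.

MMMDCCCLXXVI = 3876
MMCCCXI = 2311
3876 - 2311 = 1565

MDLXV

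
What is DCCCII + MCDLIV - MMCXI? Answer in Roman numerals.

DCCCII = 802, MCDLIV = 1454, MMCXI = 2111
802 + 1454 = 2256
2256 - 2111 = 145

CXLV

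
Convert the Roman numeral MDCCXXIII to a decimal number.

MDCCXXIII: M=1000, D=500, C=100, C=100, X=10, X=10, I=1, I=1, I=1
1000 + 500 + 100 + 100 + 10 + 10 + 1 + 1 + 1 = 1723

1723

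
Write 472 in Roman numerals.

Convert 472 to Roman numerals:
  472 contains 1×400 (CD)
  72 contains 1×50 (L)
  22 contains 2×10 (XX)
  2 contains 2×1 (II)

CDLXXII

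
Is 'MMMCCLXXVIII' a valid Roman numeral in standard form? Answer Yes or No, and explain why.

'MMMCCLXXVIII': Check the rules: uses only the symbols I, V, X, L, C, D, M; no symbol is repeated more than three times in a row; V, L and D each appear at most once; no smaller symbol precedes a larger one (values never increase from left to right). Value: M (1000) + M (1000) + M (1000) + C (100) + C (100) + L (50) + X (10) + X (10) + V (5) + I (1) + I (1) + I (1) = 3278. So it is a valid standard Roman numeral.

Yes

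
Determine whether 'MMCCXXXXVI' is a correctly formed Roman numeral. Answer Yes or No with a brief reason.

'MMCCXXXXVI': More than 3 consecutive X's

No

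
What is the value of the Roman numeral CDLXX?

CDLXX: CD=400, L=50, X=10, X=10
400 + 50 + 10 + 10 = 470

470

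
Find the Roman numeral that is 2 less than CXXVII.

CXXVII = 127
127 - 2 = 125

CXXV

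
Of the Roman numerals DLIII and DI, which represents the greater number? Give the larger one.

DLIII = 553
DI = 501
553 is larger

DLIII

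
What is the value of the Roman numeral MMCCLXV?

MMCCLXV: M=1000, M=1000, C=100, C=100, L=50, X=10, V=5
1000 + 1000 + 100 + 100 + 50 + 10 + 5 = 2265

2265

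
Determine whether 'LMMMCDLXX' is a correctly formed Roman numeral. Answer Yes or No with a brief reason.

'LMMMCDLXX': L should not appear more than once

No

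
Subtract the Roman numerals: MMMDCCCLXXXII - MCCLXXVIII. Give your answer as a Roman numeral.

MMMDCCCLXXXII = 3882
MCCLXXVIII = 1278
3882 - 1278 = 2604

MMDCIV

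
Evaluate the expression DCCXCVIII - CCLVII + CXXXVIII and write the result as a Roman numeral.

DCCXCVIII = 798, CCLVII = 257, CXXXVIII = 138
798 - 257 = 541
541 + 138 = 679

DCLXXIX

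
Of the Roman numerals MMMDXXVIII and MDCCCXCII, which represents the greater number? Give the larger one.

MMMDXXVIII = 3528
MDCCCXCII = 1892
3528 is larger

MMMDXXVIII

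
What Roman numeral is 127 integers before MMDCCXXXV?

MMDCCXXXV = 2735
2735 - 127 = 2608

MMDCVIII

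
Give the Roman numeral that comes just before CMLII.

CMLII = 952, so the previous integer is 952 - 1 = 951

CMLI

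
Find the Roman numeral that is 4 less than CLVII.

CLVII = 157
157 - 4 = 153

CLIII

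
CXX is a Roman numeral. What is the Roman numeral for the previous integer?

CXX = 120, so the previous integer is 120 - 1 = 119

CXIX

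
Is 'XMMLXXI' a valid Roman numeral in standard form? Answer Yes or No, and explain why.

'XMMLXXI': Invalid subtractive combination: XM

No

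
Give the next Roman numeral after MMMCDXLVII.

MMMCDXLVII = 3447, so the next integer is 3447 + 1 = 3448

MMMCDXLVIII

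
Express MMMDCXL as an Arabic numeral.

MMMDCXL: M=1000, M=1000, M=1000, D=500, C=100, XL=40
1000 + 1000 + 1000 + 500 + 100 + 40 = 3640

3640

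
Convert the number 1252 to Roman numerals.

Convert 1252 to Roman numerals:
  1252 contains 1×1000 (M)
  252 contains 2×100 (CC)
  52 contains 1×50 (L)
  2 contains 2×1 (II)

MCCLII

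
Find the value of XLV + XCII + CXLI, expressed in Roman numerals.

XLV = 45, XCII = 92, CXLI = 141
45 + 92 = 137
137 + 141 = 278

CCLXXVIII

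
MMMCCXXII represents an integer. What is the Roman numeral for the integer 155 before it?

MMMCCXXII = 3222
3222 - 155 = 3067

MMMLXVII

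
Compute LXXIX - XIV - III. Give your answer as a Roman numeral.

LXXIX = 79, XIV = 14, III = 3
79 - 14 = 65
65 - 3 = 62

LXII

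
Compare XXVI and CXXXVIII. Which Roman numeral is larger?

XXVI = 26
CXXXVIII = 138
138 is larger

CXXXVIII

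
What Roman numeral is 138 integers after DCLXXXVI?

DCLXXXVI = 686
686 + 138 = 824

DCCCXXIV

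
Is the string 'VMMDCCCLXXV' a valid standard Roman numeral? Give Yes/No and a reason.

'VMMDCCCLXXV': V should not appear more than once

No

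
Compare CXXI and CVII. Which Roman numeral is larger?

CXXI = 121
CVII = 107
121 is larger

CXXI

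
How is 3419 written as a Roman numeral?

Convert 3419 to Roman numerals:
  3419 contains 3×1000 (MMM)
  419 contains 1×400 (CD)
  19 contains 1×10 (X)
  9 contains 1×9 (IX)

MMMCDXIX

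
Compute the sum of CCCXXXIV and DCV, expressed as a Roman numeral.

CCCXXXIV = 334
DCV = 605
334 + 605 = 939

CMXXXIX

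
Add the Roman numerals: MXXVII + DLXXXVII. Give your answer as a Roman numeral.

MXXVII = 1027
DLXXXVII = 587
1027 + 587 = 1614

MDCXIV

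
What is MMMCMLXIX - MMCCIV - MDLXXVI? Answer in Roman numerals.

MMMCMLXIX = 3969, MMCCIV = 2204, MDLXXVI = 1576
3969 - 2204 = 1765
1765 - 1576 = 189

CLXXXIX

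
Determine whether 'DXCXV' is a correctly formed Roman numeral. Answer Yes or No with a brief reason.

'DXCXV': X cannot come right after the subtractive pair XC: once X is subtracted in XC, the next symbol must be smaller than X

No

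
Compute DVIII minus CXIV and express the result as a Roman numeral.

DVIII = 508
CXIV = 114
508 - 114 = 394

CCCXCIV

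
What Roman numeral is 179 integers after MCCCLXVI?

MCCCLXVI = 1366
1366 + 179 = 1545

MDXLV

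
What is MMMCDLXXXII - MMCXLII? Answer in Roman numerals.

MMMCDLXXXII = 3482
MMCXLII = 2142
3482 - 2142 = 1340

MCCCXL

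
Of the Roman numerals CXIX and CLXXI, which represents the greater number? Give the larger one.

CXIX = 119
CLXXI = 171
171 is larger

CLXXI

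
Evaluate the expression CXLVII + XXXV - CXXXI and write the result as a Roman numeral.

CXLVII = 147, XXXV = 35, CXXXI = 131
147 + 35 = 182
182 - 131 = 51

LI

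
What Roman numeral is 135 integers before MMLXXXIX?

MMLXXXIX = 2089
2089 - 135 = 1954

MCMLIV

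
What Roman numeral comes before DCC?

DCC = 700, so the previous integer is 700 - 1 = 699

DCXCIX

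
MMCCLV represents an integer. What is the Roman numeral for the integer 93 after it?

MMCCLV = 2255
2255 + 93 = 2348

MMCCCXLVIII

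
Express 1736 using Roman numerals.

Convert 1736 to Roman numerals:
  1736 contains 1×1000 (M)
  736 contains 1×500 (D)
  236 contains 2×100 (CC)
  36 contains 3×10 (XXX)
  6 contains 1×5 (V)
  1 contains 1×1 (I)

MDCCXXXVI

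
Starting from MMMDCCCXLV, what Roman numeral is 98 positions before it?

MMMDCCCXLV = 3845
3845 - 98 = 3747

MMMDCCXLVII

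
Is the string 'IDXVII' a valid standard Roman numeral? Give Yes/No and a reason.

'IDXVII': Invalid subtractive combination: ID

No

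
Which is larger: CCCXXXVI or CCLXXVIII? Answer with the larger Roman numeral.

CCCXXXVI = 336
CCLXXVIII = 278
336 is larger

CCCXXXVI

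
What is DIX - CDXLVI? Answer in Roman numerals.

DIX = 509
CDXLVI = 446
509 - 446 = 63

LXIII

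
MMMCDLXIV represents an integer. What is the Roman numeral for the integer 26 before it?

MMMCDLXIV = 3464
3464 - 26 = 3438

MMMCDXXXVIII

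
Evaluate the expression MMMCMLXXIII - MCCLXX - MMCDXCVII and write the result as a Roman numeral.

MMMCMLXXIII = 3973, MCCLXX = 1270, MMCDXCVII = 2497
3973 - 1270 = 2703
2703 - 2497 = 206

CCVI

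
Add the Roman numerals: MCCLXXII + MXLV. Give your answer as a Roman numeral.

MCCLXXII = 1272
MXLV = 1045
1272 + 1045 = 2317

MMCCCXVII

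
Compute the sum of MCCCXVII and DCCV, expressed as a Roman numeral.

MCCCXVII = 1317
DCCV = 705
1317 + 705 = 2022

MMXXII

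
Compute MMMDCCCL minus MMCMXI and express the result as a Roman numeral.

MMMDCCCL = 3850
MMCMXI = 2911
3850 - 2911 = 939

CMXXXIX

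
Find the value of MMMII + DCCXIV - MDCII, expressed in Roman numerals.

MMMII = 3002, DCCXIV = 714, MDCII = 1602
3002 + 714 = 3716
3716 - 1602 = 2114

MMCXIV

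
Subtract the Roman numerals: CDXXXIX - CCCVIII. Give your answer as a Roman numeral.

CDXXXIX = 439
CCCVIII = 308
439 - 308 = 131

CXXXI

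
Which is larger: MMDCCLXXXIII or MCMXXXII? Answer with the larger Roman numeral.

MMDCCLXXXIII = 2783
MCMXXXII = 1932
2783 is larger

MMDCCLXXXIII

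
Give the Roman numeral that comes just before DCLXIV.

DCLXIV = 664; previous is 663

DCLXIII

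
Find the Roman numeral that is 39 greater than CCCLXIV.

CCCLXIV = 364
364 + 39 = 403

CDIII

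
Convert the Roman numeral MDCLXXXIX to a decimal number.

MDCLXXXIX: M=1000, D=500, C=100, L=50, X=10, X=10, X=10, IX=9
1000 + 500 + 100 + 50 + 10 + 10 + 10 + 9 = 1689

1689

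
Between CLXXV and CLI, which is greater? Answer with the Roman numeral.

CLXXV = 175
CLI = 151
175 is larger

CLXXV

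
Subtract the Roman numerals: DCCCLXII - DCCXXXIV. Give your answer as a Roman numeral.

DCCCLXII = 862
DCCXXXIV = 734
862 - 734 = 128

CXXVIII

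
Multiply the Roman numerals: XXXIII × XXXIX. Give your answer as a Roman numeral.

XXXIII = 33
XXXIX = 39
33 × 39 = 1287

MCCLXXXVII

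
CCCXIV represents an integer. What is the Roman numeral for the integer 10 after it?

CCCXIV = 314
314 + 10 = 324

CCCXXIV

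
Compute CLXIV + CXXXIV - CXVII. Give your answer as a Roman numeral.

CLXIV = 164, CXXXIV = 134, CXVII = 117
164 + 134 = 298
298 - 117 = 181

CLXXXI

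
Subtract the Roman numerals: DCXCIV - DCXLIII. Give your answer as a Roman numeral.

DCXCIV = 694
DCXLIII = 643
694 - 643 = 51

LI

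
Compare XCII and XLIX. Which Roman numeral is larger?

XCII = 92
XLIX = 49
92 is larger

XCII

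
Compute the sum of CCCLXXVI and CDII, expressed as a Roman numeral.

CCCLXXVI = 376
CDII = 402
376 + 402 = 778

DCCLXXVIII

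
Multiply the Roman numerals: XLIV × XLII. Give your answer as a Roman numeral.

XLIV = 44
XLII = 42
44 × 42 = 1848

MDCCCXLVIII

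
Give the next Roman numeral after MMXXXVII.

MMXXXVII = 2037; next is 2038

MMXXXVIII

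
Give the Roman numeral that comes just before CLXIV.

CLXIV = 164, so the previous integer is 164 - 1 = 163

CLXIII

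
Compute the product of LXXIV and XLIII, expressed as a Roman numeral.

LXXIV = 74
XLIII = 43
74 × 43 = 3182

MMMCLXXXII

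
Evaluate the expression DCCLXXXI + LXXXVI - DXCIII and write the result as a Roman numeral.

DCCLXXXI = 781, LXXXVI = 86, DXCIII = 593
781 + 86 = 867
867 - 593 = 274

CCLXXIV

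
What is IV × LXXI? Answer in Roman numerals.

IV = 4
LXXI = 71
4 × 71 = 284

CCLXXXIV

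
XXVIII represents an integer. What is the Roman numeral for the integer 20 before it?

XXVIII = 28
28 - 20 = 8

VIII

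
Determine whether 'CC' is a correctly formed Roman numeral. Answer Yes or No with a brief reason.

'CC': Check the rules: uses only the symbols I, V, X, L, C, D, M; no symbol is repeated more than three times in a row; V, L and D each appear at most once; no smaller symbol precedes a larger one (values never increase from left to right). Value: C (100) + C (100) = 200. So it is a valid standard Roman numeral.

Yes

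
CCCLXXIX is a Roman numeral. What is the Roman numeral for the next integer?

CCCLXXIX = 379; next is 380

CCCLXXX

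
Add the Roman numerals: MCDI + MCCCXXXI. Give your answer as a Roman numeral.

MCDI = 1401
MCCCXXXI = 1331
1401 + 1331 = 2732

MMDCCXXXII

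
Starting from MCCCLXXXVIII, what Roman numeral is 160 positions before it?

MCCCLXXXVIII = 1388
1388 - 160 = 1228

MCCXXVIII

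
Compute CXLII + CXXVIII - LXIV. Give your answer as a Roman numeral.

CXLII = 142, CXXVIII = 128, LXIV = 64
142 + 128 = 270
270 - 64 = 206

CCVI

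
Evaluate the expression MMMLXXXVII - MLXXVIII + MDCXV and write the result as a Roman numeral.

MMMLXXXVII = 3087, MLXXVIII = 1078, MDCXV = 1615
3087 - 1078 = 2009
2009 + 1615 = 3624

MMMDCXXIV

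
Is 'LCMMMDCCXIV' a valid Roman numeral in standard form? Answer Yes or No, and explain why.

'LCMMMDCCXIV': Invalid subtractive combination: LC

No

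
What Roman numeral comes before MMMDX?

MMMDX = 3510, so the previous integer is 3510 - 1 = 3509

MMMDIX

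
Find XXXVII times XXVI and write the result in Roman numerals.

XXXVII = 37
XXVI = 26
37 × 26 = 962

CMLXII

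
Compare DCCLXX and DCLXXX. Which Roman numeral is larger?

DCCLXX = 770
DCLXXX = 680
770 is larger

DCCLXX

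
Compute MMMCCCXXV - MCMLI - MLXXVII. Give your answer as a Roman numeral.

MMMCCCXXV = 3325, MCMLI = 1951, MLXXVII = 1077
3325 - 1951 = 1374
1374 - 1077 = 297

CCXCVII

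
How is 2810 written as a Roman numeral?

Convert 2810 to Roman numerals:
  2810 contains 2×1000 (MM)
  810 contains 1×500 (D)
  310 contains 3×100 (CCC)
  10 contains 1×10 (X)

MMDCCCX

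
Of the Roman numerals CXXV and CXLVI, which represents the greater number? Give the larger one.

CXXV = 125
CXLVI = 146
146 is larger

CXLVI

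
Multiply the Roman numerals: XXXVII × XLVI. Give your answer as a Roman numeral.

XXXVII = 37
XLVI = 46
37 × 46 = 1702

MDCCII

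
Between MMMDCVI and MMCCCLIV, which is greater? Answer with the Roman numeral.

MMMDCVI = 3606
MMCCCLIV = 2354
3606 is larger

MMMDCVI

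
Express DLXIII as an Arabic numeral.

DLXIII: D=500, L=50, X=10, I=1, I=1, I=1
500 + 50 + 10 + 1 + 1 + 1 = 563

563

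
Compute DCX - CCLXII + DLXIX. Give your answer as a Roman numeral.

DCX = 610, CCLXII = 262, DLXIX = 569
610 - 262 = 348
348 + 569 = 917

CMXVII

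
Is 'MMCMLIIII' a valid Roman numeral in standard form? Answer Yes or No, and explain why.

'MMCMLIIII': More than 3 consecutive I's

No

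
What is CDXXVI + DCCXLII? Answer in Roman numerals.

CDXXVI = 426
DCCXLII = 742
426 + 742 = 1168

MCLXVIII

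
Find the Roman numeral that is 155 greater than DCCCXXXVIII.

DCCCXXXVIII = 838
838 + 155 = 993

CMXCIII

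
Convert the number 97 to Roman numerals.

Convert 97 to Roman numerals:
  97 contains 1×90 (XC)
  7 contains 1×5 (V)
  2 contains 2×1 (II)

XCVII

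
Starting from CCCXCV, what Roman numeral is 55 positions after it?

CCCXCV = 395
395 + 55 = 450

CDL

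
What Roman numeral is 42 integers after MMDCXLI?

MMDCXLI = 2641
2641 + 42 = 2683

MMDCLXXXIII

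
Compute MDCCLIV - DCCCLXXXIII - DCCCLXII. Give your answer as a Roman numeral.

MDCCLIV = 1754, DCCCLXXXIII = 883, DCCCLXII = 862
1754 - 883 = 871
871 - 862 = 9

IX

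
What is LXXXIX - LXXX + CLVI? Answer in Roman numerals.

LXXXIX = 89, LXXX = 80, CLVI = 156
89 - 80 = 9
9 + 156 = 165

CLXV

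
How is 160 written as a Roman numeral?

Convert 160 to Roman numerals:
  160 contains 1×100 (C)
  60 contains 1×50 (L)
  10 contains 1×10 (X)

CLX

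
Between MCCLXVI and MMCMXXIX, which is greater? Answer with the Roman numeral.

MCCLXVI = 1266
MMCMXXIX = 2929
2929 is larger

MMCMXXIX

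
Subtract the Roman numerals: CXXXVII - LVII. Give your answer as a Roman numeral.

CXXXVII = 137
LVII = 57
137 - 57 = 80

LXXX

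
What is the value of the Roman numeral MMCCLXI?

MMCCLXI: M=1000, M=1000, C=100, C=100, L=50, X=10, I=1
1000 + 1000 + 100 + 100 + 50 + 10 + 1 = 2261

2261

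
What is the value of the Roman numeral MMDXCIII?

MMDXCIII: M=1000, M=1000, D=500, XC=90, I=1, I=1, I=1
1000 + 1000 + 500 + 90 + 1 + 1 + 1 = 2593

2593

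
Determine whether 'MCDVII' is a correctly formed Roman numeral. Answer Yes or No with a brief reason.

'MCDVII': Check the rules: uses only the symbols I, V, X, L, C, D, M; no symbol is repeated more than three times in a row; V, L and D each appear at most once; the only place a smaller symbol precedes a larger one is the allowed subtractive pair CD, the symbol right after such a pair (if any) is smaller than the pair's first symbol, and otherwise the values never increase from left to right. Value: M (1000) + CD (400) + V (5) + I (1) + I (1) = 1407. So it is a valid standard Roman numeral.

Yes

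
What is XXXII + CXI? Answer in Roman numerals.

XXXII = 32
CXI = 111
32 + 111 = 143

CXLIII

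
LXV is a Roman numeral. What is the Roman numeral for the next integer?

LXV = 65; next is 66

LXVI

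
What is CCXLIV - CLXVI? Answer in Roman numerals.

CCXLIV = 244
CLXVI = 166
244 - 166 = 78

LXXVIII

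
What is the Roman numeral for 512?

Convert 512 to Roman numerals:
  512 contains 1×500 (D)
  12 contains 1×10 (X)
  2 contains 2×1 (II)

DXII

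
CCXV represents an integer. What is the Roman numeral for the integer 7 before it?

CCXV = 215
215 - 7 = 208

CCVIII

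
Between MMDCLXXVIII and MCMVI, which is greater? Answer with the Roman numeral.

MMDCLXXVIII = 2678
MCMVI = 1906
2678 is larger

MMDCLXXVIII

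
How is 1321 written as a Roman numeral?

Convert 1321 to Roman numerals:
  1321 contains 1×1000 (M)
  321 contains 3×100 (CCC)
  21 contains 2×10 (XX)
  1 contains 1×1 (I)

MCCCXXI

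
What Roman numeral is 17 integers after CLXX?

CLXX = 170
170 + 17 = 187

CLXXXVII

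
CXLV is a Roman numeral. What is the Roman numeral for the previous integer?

CXLV = 145; previous is 144

CXLIV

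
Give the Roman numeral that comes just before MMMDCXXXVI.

MMMDCXXXVI = 3636, so the previous integer is 3636 - 1 = 3635

MMMDCXXXV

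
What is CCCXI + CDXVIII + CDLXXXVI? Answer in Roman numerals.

CCCXI = 311, CDXVIII = 418, CDLXXXVI = 486
311 + 418 = 729
729 + 486 = 1215

MCCXV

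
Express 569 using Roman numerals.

Convert 569 to Roman numerals:
  569 contains 1×500 (D)
  69 contains 1×50 (L)
  19 contains 1×10 (X)
  9 contains 1×9 (IX)

DLXIX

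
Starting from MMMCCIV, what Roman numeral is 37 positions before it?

MMMCCIV = 3204
3204 - 37 = 3167

MMMCLXVII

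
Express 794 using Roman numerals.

Convert 794 to Roman numerals:
  794 contains 1×500 (D)
  294 contains 2×100 (CC)
  94 contains 1×90 (XC)
  4 contains 1×4 (IV)

DCCXCIV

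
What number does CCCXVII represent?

CCCXVII: C=100, C=100, C=100, X=10, V=5, I=1, I=1
100 + 100 + 100 + 10 + 5 + 1 + 1 = 317

317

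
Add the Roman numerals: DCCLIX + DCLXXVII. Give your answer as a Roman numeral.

DCCLIX = 759
DCLXXVII = 677
759 + 677 = 1436

MCDXXXVI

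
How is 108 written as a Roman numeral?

Convert 108 to Roman numerals:
  108 contains 1×100 (C)
  8 contains 1×5 (V)
  3 contains 3×1 (III)

CVIII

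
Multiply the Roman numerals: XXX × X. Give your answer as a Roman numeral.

XXX = 30
X = 10
30 × 10 = 300

CCC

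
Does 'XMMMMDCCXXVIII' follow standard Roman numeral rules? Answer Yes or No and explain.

'XMMMMDCCXXVIII': More than 3 consecutive M's

No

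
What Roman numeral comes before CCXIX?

CCXIX = 219; previous is 218

CCXVIII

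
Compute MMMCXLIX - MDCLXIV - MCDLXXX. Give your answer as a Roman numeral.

MMMCXLIX = 3149, MDCLXIV = 1664, MCDLXXX = 1480
3149 - 1664 = 1485
1485 - 1480 = 5

V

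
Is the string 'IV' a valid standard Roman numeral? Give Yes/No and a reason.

'IV': Check the rules: uses only the symbols I, V, X, L, C, D, M; no symbol is repeated more than three times in a row; V, L and D each appear at most once; the only place a smaller symbol precedes a larger one is the allowed subtractive pair IV, the symbol right after such a pair (if any) is smaller than the pair's first symbol, and otherwise the values never increase from left to right. Value: IV = 4. So it is a valid standard Roman numeral.

Yes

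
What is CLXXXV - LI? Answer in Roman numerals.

CLXXXV = 185
LI = 51
185 - 51 = 134

CXXXIV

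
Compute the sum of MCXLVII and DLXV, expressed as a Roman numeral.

MCXLVII = 1147
DLXV = 565
1147 + 565 = 1712

MDCCXII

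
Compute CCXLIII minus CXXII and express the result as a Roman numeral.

CCXLIII = 243
CXXII = 122
243 - 122 = 121

CXXI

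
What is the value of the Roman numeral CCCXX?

CCCXX: C=100, C=100, C=100, X=10, X=10
100 + 100 + 100 + 10 + 10 = 320

320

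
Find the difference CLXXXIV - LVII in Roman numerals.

CLXXXIV = 184
LVII = 57
184 - 57 = 127

CXXVII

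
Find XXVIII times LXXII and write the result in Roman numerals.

XXVIII = 28
LXXII = 72
28 × 72 = 2016

MMXVI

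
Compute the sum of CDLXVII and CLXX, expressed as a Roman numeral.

CDLXVII = 467
CLXX = 170
467 + 170 = 637

DCXXXVII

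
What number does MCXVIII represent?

MCXVIII: M=1000, C=100, X=10, V=5, I=1, I=1, I=1
1000 + 100 + 10 + 5 + 1 + 1 + 1 = 1118

1118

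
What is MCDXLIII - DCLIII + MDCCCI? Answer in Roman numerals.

MCDXLIII = 1443, DCLIII = 653, MDCCCI = 1801
1443 - 653 = 790
790 + 1801 = 2591

MMDXCI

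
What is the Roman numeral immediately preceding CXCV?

CXCV = 195; previous is 194

CXCIV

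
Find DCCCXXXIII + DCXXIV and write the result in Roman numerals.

DCCCXXXIII = 833
DCXXIV = 624
833 + 624 = 1457

MCDLVII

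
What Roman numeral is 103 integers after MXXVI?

MXXVI = 1026
1026 + 103 = 1129

MCXXIX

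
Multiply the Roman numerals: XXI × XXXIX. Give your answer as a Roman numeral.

XXI = 21
XXXIX = 39
21 × 39 = 819

DCCCXIX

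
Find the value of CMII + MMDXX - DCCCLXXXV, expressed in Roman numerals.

CMII = 902, MMDXX = 2520, DCCCLXXXV = 885
902 + 2520 = 3422
3422 - 885 = 2537

MMDXXXVII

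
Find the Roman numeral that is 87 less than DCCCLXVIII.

DCCCLXVIII = 868
868 - 87 = 781

DCCLXXXI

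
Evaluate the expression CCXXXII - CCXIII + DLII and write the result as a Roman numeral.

CCXXXII = 232, CCXIII = 213, DLII = 552
232 - 213 = 19
19 + 552 = 571

DLXXI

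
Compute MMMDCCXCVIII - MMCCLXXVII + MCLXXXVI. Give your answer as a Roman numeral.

MMMDCCXCVIII = 3798, MMCCLXXVII = 2277, MCLXXXVI = 1186
3798 - 2277 = 1521
1521 + 1186 = 2707

MMDCCVII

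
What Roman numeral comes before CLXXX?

CLXXX = 180, so the previous integer is 180 - 1 = 179

CLXXIX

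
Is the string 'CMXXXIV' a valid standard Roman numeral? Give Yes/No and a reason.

'CMXXXIV': Check the rules: uses only the symbols I, V, X, L, C, D, M; no symbol is repeated more than three times in a row; V, L and D each appear at most once; the only places a smaller symbol precedes a larger one are the allowed subtractive pairs CM, IV, the symbol right after such a pair (if any) is smaller than the pair's first symbol, and otherwise the values never increase from left to right. Value: CM (900) + X (10) + X (10) + X (10) + IV (4) = 934. So it is a valid standard Roman numeral.

Yes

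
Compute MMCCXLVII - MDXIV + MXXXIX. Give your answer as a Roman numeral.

MMCCXLVII = 2247, MDXIV = 1514, MXXXIX = 1039
2247 - 1514 = 733
733 + 1039 = 1772

MDCCLXXII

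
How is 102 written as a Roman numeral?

Convert 102 to Roman numerals:
  102 contains 1×100 (C)
  2 contains 2×1 (II)

CII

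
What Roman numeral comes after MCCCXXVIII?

MCCCXXVIII = 1328; next is 1329

MCCCXXIX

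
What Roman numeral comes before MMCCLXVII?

MMCCLXVII = 2267, so the previous integer is 2267 - 1 = 2266

MMCCLXVI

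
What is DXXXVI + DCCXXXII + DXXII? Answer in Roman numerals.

DXXXVI = 536, DCCXXXII = 732, DXXII = 522
536 + 732 = 1268
1268 + 522 = 1790

MDCCXC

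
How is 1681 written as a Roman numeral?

Convert 1681 to Roman numerals:
  1681 contains 1×1000 (M)
  681 contains 1×500 (D)
  181 contains 1×100 (C)
  81 contains 1×50 (L)
  31 contains 3×10 (XXX)
  1 contains 1×1 (I)

MDCLXXXI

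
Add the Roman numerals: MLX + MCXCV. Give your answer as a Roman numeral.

MLX = 1060
MCXCV = 1195
1060 + 1195 = 2255

MMCCLV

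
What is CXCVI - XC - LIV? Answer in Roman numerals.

CXCVI = 196, XC = 90, LIV = 54
196 - 90 = 106
106 - 54 = 52

LII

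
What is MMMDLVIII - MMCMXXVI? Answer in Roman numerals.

MMMDLVIII = 3558
MMCMXXVI = 2926
3558 - 2926 = 632

DCXXXII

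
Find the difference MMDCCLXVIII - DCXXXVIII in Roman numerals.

MMDCCLXVIII = 2768
DCXXXVIII = 638
2768 - 638 = 2130

MMCXXX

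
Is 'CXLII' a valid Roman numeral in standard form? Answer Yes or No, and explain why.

'CXLII': Check the rules: uses only the symbols I, V, X, L, C, D, M; no symbol is repeated more than three times in a row; V, L and D each appear at most once; the only place a smaller symbol precedes a larger one is the allowed subtractive pair XL, the symbol right after such a pair (if any) is smaller than the pair's first symbol, and otherwise the values never increase from left to right. Value: C (100) + XL (40) + I (1) + I (1) = 142. So it is a valid standard Roman numeral.

Yes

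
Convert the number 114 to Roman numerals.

Convert 114 to Roman numerals:
  114 contains 1×100 (C)
  14 contains 1×10 (X)
  4 contains 1×4 (IV)

CXIV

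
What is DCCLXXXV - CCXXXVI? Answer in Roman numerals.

DCCLXXXV = 785
CCXXXVI = 236
785 - 236 = 549

DXLIX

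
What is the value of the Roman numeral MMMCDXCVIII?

MMMCDXCVIII: M=1000, M=1000, M=1000, CD=400, XC=90, V=5, I=1, I=1, I=1
1000 + 1000 + 1000 + 400 + 90 + 5 + 1 + 1 + 1 = 3498

3498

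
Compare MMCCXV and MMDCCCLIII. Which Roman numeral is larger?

MMCCXV = 2215
MMDCCCLIII = 2853
2853 is larger

MMDCCCLIII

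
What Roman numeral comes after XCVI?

XCVI = 96; next is 97

XCVII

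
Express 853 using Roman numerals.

Convert 853 to Roman numerals:
  853 contains 1×500 (D)
  353 contains 3×100 (CCC)
  53 contains 1×50 (L)
  3 contains 3×1 (III)

DCCCLIII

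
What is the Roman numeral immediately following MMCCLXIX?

MMCCLXIX = 2269, so the next integer is 2269 + 1 = 2270

MMCCLXX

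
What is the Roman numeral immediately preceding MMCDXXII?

MMCDXXII = 2422; previous is 2421

MMCDXXI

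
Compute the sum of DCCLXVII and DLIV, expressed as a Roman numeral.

DCCLXVII = 767
DLIV = 554
767 + 554 = 1321

MCCCXXI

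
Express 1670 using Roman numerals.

Convert 1670 to Roman numerals:
  1670 contains 1×1000 (M)
  670 contains 1×500 (D)
  170 contains 1×100 (C)
  70 contains 1×50 (L)
  20 contains 2×10 (XX)

MDCLXX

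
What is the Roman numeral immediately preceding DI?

DI = 501, so the previous integer is 501 - 1 = 500

D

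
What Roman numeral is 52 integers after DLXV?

DLXV = 565
565 + 52 = 617

DCXVII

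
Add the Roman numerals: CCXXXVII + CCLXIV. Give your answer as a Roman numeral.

CCXXXVII = 237
CCLXIV = 264
237 + 264 = 501

DI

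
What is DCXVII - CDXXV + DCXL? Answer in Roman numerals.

DCXVII = 617, CDXXV = 425, DCXL = 640
617 - 425 = 192
192 + 640 = 832

DCCCXXXII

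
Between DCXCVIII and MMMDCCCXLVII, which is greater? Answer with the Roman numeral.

DCXCVIII = 698
MMMDCCCXLVII = 3847
3847 is larger

MMMDCCCXLVII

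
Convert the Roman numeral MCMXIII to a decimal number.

MCMXIII: M=1000, CM=900, X=10, I=1, I=1, I=1
1000 + 900 + 10 + 1 + 1 + 1 = 1913

1913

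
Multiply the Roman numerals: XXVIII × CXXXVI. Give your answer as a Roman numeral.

XXVIII = 28
CXXXVI = 136
28 × 136 = 3808

MMMDCCCVIII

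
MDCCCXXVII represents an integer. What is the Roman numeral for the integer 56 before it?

MDCCCXXVII = 1827
1827 - 56 = 1771

MDCCLXXI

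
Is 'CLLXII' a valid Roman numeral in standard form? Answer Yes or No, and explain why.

'CLLXII': L should not appear more than once

No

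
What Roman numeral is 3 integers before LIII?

LIII = 53
53 - 3 = 50

L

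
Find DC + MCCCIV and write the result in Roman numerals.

DC = 600
MCCCIV = 1304
600 + 1304 = 1904

MCMIV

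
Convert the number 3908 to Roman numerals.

Convert 3908 to Roman numerals:
  3908 contains 3×1000 (MMM)
  908 contains 1×900 (CM)
  8 contains 1×5 (V)
  3 contains 3×1 (III)

MMMCMVIII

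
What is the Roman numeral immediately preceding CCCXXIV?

CCCXXIV = 324, so the previous integer is 324 - 1 = 323

CCCXXIII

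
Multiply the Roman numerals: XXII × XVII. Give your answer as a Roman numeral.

XXII = 22
XVII = 17
22 × 17 = 374

CCCLXXIV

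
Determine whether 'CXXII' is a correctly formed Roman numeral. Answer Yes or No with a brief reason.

'CXXII': Check the rules: uses only the symbols I, V, X, L, C, D, M; no symbol is repeated more than three times in a row; V, L and D each appear at most once; no smaller symbol precedes a larger one (values never increase from left to right). Value: C (100) + X (10) + X (10) + I (1) + I (1) = 122. So it is a valid standard Roman numeral.

Yes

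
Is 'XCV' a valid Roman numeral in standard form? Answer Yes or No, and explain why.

'XCV': Check the rules: uses only the symbols I, V, X, L, C, D, M; no symbol is repeated more than three times in a row; V, L and D each appear at most once; the only place a smaller symbol precedes a larger one is the allowed subtractive pair XC, the symbol right after such a pair (if any) is smaller than the pair's first symbol, and otherwise the values never increase from left to right. Value: XC (90) + V (5) = 95. So it is a valid standard Roman numeral.

Yes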